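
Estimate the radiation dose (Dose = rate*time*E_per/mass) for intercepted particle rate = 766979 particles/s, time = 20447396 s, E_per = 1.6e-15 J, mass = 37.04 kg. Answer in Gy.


Total energy deposited = rate * time * E_per
  = 766979 * 20447396 * 1.6e-15 = 0.02509236 J
Dose = E_total / mass = 0.02509236 / 37.04
Dose = 6.7743945e-04 Gy

6.7744e-04 Gy


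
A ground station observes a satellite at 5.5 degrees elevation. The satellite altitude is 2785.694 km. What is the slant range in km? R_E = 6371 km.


h = 2785.694 km, el = 5.5 deg
d = -R_E*sin(el) + sqrt((R_E*sin(el))^2 + 2*R_E*h + h^2)
d = -6371.0000*sin(0.09599311) + sqrt((6371.0000*0.09584575)^2 + 2*6371.0000*2785.694 + 2785.694^2)
d = 5994.5372 km

5994.5372 km


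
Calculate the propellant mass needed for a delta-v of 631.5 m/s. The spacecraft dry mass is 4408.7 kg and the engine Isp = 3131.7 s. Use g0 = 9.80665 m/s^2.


ve = Isp * g0 = 3131.7 * 9.80665 = 30711.485805 m/s
mass ratio = exp(dv/ve) = exp(631.5/30711.485805) = 1.02077520
m_prop = m_dry * (mr - 1) = 4408.7 * (1.02077520 - 1)
m_prop = 91.5916 kg

91.5916 kg


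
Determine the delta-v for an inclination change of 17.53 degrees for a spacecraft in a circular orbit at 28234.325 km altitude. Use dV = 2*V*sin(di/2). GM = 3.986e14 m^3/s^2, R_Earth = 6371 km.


r = 34605.3250 km = 3.4605325e+07 m
V = sqrt(mu/r) = 3393.8855 m/s
di = 17.53 deg = 0.3059562 rad
dV = 2*V*sin(di/2) = 2*3393.8855*sin(0.1529781)
dV = 1034.3350 m/s = 1.0343 km/s

1.0343 km/s


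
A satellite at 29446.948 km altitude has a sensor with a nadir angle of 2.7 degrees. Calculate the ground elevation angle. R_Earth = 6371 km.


r = R_E + alt = 35817.9480 km
Law of sines in the satellite / Earth-center / ground-point triangle:
  sin(nadir)/R_E = sin(90 + el)/r  =>  cos(el) = (r/R_E)*sin(nadir)
cos(el) = (35817.9480 / 6371.0000) * sin(2.7 deg) = 0.2648338
el = arccos(0.2648338) = 74.6429 deg
(Earth-central angle = 90 - nadir - el = 12.6571 deg)

74.6429 degrees


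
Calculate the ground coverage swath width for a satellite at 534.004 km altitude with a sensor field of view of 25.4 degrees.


FOV = 25.4 deg = 0.4433136 rad
swath = 2 * alt * tan(FOV/2) = 2 * 534.004 * tan(0.2216568)
swath = 2 * 534.004 * 0.2253597
swath = 240.6860 km

240.6860 km


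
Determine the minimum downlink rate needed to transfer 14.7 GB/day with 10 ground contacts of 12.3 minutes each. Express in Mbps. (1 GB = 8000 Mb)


total contact time = 10 * 12.3 * 60 = 7380.0000 s
data = 14.7 GB = 117600.0000 Mb
rate = 117600.0000 / 7380.0000 = 15.9350 Mbps

15.9350 Mbps


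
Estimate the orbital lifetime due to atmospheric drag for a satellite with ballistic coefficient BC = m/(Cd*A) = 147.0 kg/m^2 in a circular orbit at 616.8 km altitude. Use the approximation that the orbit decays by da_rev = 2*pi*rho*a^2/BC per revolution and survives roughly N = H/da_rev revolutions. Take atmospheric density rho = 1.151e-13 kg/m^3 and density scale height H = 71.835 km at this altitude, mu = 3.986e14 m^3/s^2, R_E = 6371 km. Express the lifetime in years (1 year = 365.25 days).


a = R_E + alt = 6987.8000 km = 6.9878e+06 m
da_rev = 2*pi*rho*a^2/BC = 2*pi*1.151e-13*(6.9878e+06)^2/147.0 = 0.240225325 m per revolution
N = H/da_rev = 71835.0000 m / 0.240225325 m = 299031.7525 revolutions
P = 2*pi*sqrt(a^3/mu) = 5813.2891 s
lifetime = N*P = 299031.7525 * 5813.2891 = 1.738358e+09 s = 20119.8845 days
years = 20119.8845 / 365.25 = 55.0852 years

55.0852 years


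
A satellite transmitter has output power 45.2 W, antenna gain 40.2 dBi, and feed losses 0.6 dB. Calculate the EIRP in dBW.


Pt = 45.2 W = 16.5514 dBW
EIRP = Pt_dBW + Gt - losses = 16.5514 + 40.2 - 0.6 = 56.1514 dBW

56.1514 dBW


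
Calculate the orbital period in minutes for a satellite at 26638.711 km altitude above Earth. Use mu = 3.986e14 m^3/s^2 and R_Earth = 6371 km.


r = 33009.7110 km = 3.3009711e+07 m
T = 2*pi*sqrt(r^3/mu) = 2*pi*sqrt(3.5968735e+22 / 3.986e14)
T = 59686.1827 s = 994.7697 min

994.7697 minutes


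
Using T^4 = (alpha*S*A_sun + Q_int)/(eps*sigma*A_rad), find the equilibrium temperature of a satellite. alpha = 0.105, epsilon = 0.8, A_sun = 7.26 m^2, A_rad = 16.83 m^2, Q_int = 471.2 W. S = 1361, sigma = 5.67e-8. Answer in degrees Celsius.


Numerator = alpha*S*A_sun + Q_int = 0.105*1361*7.26 + 471.2 = 1508.6903 W
Denominator = eps*sigma*A_rad = 0.8*5.67e-8*16.83 = 7.634088e-07 W/K^4
T^4 = 1.9762548e+09 K^4
T = 210.8438 K = -62.3062 C

-62.3062 degrees Celsius


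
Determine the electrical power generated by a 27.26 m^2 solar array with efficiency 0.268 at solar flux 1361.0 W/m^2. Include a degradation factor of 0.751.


P = area * eta * S * degradation
P = 27.26 * 0.268 * 1361.0 * 0.751
P = 7467.2159 W

7467.2159 W


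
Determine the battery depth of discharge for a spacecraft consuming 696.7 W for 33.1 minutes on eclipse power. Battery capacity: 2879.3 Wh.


E_used = P * t / 60 = 696.7 * 33.1 / 60 = 384.3462 Wh
DOD = E_used / E_total * 100 = 384.3462 / 2879.3 * 100
DOD = 13.3486 %

13.3486 %


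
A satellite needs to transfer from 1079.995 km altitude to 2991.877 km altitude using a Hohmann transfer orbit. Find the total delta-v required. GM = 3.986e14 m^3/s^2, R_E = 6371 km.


r1 = 7450.9950 km = 7.450995e+06 m
r2 = 9362.8770 km = 9.362877e+06 m
dv1 = sqrt(mu/r1)*(sqrt(2*r2/(r1+r2)) - 1) = 404.6454 m/s
dv2 = sqrt(mu/r2)*(1 - sqrt(2*r1/(r1+r2))) = 382.1514 m/s
total dv = |dv1| + |dv2| = 404.6454 + 382.1514 = 786.7968 m/s = 0.7867968 km/s

0.7868 km/s


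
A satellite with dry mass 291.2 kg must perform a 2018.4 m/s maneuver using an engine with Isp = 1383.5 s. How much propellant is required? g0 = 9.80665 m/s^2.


ve = Isp * g0 = 1383.5 * 9.80665 = 13567.500275 m/s
mass ratio = exp(dv/ve) = exp(2018.4/13567.500275) = 1.16040290
m_prop = m_dry * (mr - 1) = 291.2 * (1.16040290 - 1)
m_prop = 46.7093 kg

46.7093 kg


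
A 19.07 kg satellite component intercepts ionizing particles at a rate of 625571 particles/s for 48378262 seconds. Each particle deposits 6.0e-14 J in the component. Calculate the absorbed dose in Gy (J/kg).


Total energy deposited = rate * time * E_per
  = 625571 * 48378262 * 6.0e-14 = 1.8158 J
Dose = E_total / mass = 1.8158 / 19.07
Dose = 0.09521984 Gy

0.0952 Gy


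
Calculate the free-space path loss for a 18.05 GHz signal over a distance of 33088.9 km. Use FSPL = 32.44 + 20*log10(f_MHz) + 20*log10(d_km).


f = 18.05 GHz = 18050.0000 MHz
d = 33088.9 km
FSPL = 32.44 + 20*log10(18050.0000) + 20*log10(33088.9)
FSPL = 32.44 + 85.1295 + 90.3936
FSPL = 207.9632 dB

207.9632 dB


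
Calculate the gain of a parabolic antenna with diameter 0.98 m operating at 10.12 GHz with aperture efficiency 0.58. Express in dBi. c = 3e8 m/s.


lambda = c/f = 3e8 / 1.012e+10 = 0.02964427 m
G = eta*(pi*D/lambda)^2 = 0.58*(pi*0.98/0.02964427)^2
G = 6256.0240 (linear)
G = 10*log10(6256.0240) = 37.9630 dBi

37.9630 dBi


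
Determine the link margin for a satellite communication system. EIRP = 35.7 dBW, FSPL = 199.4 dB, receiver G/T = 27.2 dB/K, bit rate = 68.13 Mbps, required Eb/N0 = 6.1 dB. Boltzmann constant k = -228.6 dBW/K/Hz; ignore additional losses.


C/N0 = EIRP - FSPL + G/T - k = 35.7 - 199.4 + 27.2 - (-228.6)
C/N0 = 92.1000 dB-Hz
R_b = 68.13 Mbps = 6.813e+07 bps -> 10*log10(R_b) = 78.3334 dB-Hz
Eb/N0 = C/N0 - 10*log10(R_b) = 92.1000 - 78.3334 = 13.7666 dB
Margin = Eb/N0 - Eb/N0_req = 13.7666 - 6.1 = 7.6666 dB (link closes)

7.6666 dB


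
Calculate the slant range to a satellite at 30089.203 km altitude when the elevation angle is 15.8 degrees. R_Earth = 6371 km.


h = 30089.203 km, el = 15.8 deg
d = -R_E*sin(el) + sqrt((R_E*sin(el))^2 + 2*R_E*h + h^2)
d = -6371.0000*sin(0.275762) + sqrt((6371.0000*0.2722802)^2 + 2*6371.0000*30089.203 + 30089.203^2)
d = 34206.4480 km

34206.4480 km


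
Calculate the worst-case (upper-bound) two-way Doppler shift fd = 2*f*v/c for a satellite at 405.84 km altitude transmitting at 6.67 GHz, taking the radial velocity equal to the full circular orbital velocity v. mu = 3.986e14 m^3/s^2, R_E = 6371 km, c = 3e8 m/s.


r = 6.77684e+06 m
v = sqrt(mu/r) = 7669.2877 m/s (worst-case radial velocity)
f = 6.67 GHz = 6.67e+09 Hz
fd = 2*f*v/c = 2*6.67e+09*7669.2877/3.0e+08
fd = 341027.6607 Hz

341027.6607 Hz


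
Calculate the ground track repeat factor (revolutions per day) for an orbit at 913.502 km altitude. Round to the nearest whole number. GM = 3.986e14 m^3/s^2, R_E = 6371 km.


r = 7.284502e+06 m
T = 2*pi*sqrt(r^3/mu) = 6187.4403 s = 103.1240 min
revs/day = 1440 / 103.1240 = 13.9638
Rounded: 14 revolutions per day

14 revolutions per day


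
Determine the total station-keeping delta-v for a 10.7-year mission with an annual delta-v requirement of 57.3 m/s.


dV = rate * years = 57.3 * 10.7
dV = 613.1100 m/s

613.1100 m/s


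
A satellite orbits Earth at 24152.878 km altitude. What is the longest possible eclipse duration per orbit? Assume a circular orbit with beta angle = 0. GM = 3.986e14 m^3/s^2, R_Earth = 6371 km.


r = 30523.8780 km
T = 884.5442 min
Eclipse fraction = arcsin(R_E/r)/pi = arcsin(6371.0000/30523.8780)/pi
= arcsin(0.2087218)/pi = 0.06693033
Eclipse duration = 0.06693033 * 884.5442 = 59.2028 min

59.2028 minutes


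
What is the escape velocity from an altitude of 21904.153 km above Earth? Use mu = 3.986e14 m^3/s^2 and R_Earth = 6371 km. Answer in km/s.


r = 6371.0 + 21904.153 = 28275.1530 km = 2.8275153e+07 m
v_esc = sqrt(2*mu/r) = sqrt(2*3.986e14 / 2.8275153e+07)
v_esc = 5309.8367 m/s = 5.3098 km/s

5.3098 km/s


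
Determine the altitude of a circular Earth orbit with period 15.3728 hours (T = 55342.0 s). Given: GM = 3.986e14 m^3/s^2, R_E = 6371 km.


T = 55342.0 s
r = (mu*T^2/(4*pi^2))^(1/3) = (3.986e14 * 55342.0^2 / (4*pi^2))^(1/3)
r = 3.1387911e+07 m = 31387.9115 km
alt = r - R_E = 31387.9115 - 6371 = 25016.9115 km

25016.9115 km


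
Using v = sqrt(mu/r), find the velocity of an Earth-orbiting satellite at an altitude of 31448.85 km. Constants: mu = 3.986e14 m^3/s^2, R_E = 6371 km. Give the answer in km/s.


r = R_E + alt = 6371.0 + 31448.85 = 37819.8500 km = 3.781985e+07 m
v = sqrt(mu/r) = sqrt(3.986e14 / 3.781985e+07) = 3246.4502 m/s = 3.2465 km/s

3.2465 km/s


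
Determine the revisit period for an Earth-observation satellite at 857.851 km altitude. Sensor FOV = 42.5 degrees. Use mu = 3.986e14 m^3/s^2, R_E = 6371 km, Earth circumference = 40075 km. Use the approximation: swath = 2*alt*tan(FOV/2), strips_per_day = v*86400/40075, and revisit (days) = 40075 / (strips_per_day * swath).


swath = 2*857.851*tan(0.3708825) = 667.2000 km
v = sqrt(mu/r) = 7425.6421 m/s = 7.4256 km/s
strips/day = v*86400/40075 = 7.4256*86400/40075 = 16.0094
coverage/day = strips * swath = 16.0094 * 667.2000 = 10681.4515 km
revisit = 40075 / 10681.4515 = 3.7518 days

3.7518 days


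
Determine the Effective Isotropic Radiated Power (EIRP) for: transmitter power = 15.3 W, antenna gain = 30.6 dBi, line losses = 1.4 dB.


Pt = 15.3 W = 11.8469 dBW
EIRP = Pt_dBW + Gt - losses = 11.8469 + 30.6 - 1.4 = 41.0469 dBW

41.0469 dBW


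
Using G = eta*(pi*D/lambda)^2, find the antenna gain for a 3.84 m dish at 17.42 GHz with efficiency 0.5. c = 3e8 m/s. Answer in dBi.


lambda = c/f = 3e8 / 1.742e+10 = 0.01722158 m
G = eta*(pi*D/lambda)^2 = 0.5*(pi*3.84/0.01722158)^2
G = 245349.9594 (linear)
G = 10*log10(245349.9594) = 53.8979 dBi

53.8979 dBi


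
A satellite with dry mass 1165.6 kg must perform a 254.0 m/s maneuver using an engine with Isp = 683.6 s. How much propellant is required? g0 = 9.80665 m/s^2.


ve = Isp * g0 = 683.6 * 9.80665 = 6703.825940 m/s
mass ratio = exp(dv/ve) = exp(254.0/6703.825940) = 1.03861574
m_prop = m_dry * (mr - 1) = 1165.6 * (1.03861574 - 1)
m_prop = 45.0105 kg

45.0105 kg


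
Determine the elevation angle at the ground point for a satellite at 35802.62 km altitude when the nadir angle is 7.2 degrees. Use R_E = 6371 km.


r = R_E + alt = 42173.6200 km
Law of sines in the satellite / Earth-center / ground-point triangle:
  sin(nadir)/R_E = sin(90 + el)/r  =>  cos(el) = (r/R_E)*sin(nadir)
cos(el) = (42173.6200 / 6371.0000) * sin(7.2 deg) = 0.8296588
el = arccos(0.8296588) = 33.9363 deg
(Earth-central angle = 90 - nadir - el = 48.8637 deg)

33.9363 degrees


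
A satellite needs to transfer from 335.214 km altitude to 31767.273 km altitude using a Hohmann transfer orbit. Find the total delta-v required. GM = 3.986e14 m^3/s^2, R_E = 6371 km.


r1 = 6706.2140 km = 6.706214e+06 m
r2 = 38138.2730 km = 3.8138273e+07 m
dv1 = sqrt(mu/r1)*(sqrt(2*r2/(r1+r2)) - 1) = 2345.1756 m/s
dv2 = sqrt(mu/r2)*(1 - sqrt(2*r1/(r1+r2))) = 1464.8487 m/s
total dv = |dv1| + |dv2| = 2345.1756 + 1464.8487 = 3810.0242 m/s = 3.8100 km/s

3.8100 km/s


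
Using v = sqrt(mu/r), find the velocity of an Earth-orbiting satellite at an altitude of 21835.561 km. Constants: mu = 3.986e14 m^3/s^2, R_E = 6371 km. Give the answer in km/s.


r = R_E + alt = 6371.0 + 21835.561 = 28206.5610 km = 2.8206561e+07 m
v = sqrt(mu/r) = sqrt(3.986e14 / 2.8206561e+07) = 3759.1839 m/s = 3.7592 km/s

3.7592 km/s


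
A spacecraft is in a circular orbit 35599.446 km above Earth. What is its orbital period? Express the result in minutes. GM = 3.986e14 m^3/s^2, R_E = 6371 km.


r = 41970.4460 km = 4.1970446e+07 m
T = 2*pi*sqrt(r^3/mu) = 2*pi*sqrt(7.393171e+22 / 3.986e14)
T = 85570.9981 s = 1426.1833 min

1426.1833 minutes


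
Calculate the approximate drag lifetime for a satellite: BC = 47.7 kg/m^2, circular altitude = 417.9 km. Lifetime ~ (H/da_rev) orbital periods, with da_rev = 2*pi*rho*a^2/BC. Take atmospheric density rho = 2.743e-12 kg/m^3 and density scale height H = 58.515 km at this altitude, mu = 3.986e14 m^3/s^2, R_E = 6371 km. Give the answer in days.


a = R_E + alt = 6788.9000 km = 6.7889e+06 m
da_rev = 2*pi*rho*a^2/BC = 2*pi*2.743e-12*(6.7889e+06)^2/47.7 = 16.652756 m per revolution
N = H/da_rev = 58515.0000 m / 16.652756 m = 3513.8328 revolutions
P = 2*pi*sqrt(a^3/mu) = 5566.8605 s
lifetime = N*P = 3513.8328 * 5566.8605 = 1.9561017e+07 s = 226.4007 days

226.4007 days


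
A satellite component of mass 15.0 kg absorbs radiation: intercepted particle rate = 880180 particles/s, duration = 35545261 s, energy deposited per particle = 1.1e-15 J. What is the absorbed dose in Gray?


Total energy deposited = rate * time * E_per
  = 880180 * 35545261 * 1.1e-15 = 0.03441485 J
Dose = E_total / mass = 0.03441485 / 15.0
Dose = 0.002294323 Gy

0.0023 Gy


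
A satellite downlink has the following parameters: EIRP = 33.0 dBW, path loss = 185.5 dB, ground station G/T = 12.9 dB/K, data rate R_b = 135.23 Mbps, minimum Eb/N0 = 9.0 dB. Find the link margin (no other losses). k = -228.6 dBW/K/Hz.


C/N0 = EIRP - FSPL + G/T - k = 33.0 - 185.5 + 12.9 - (-228.6)
C/N0 = 89.0000 dB-Hz
R_b = 135.23 Mbps = 1.3523e+08 bps -> 10*log10(R_b) = 81.3107 dB-Hz
Eb/N0 = C/N0 - 10*log10(R_b) = 89.0000 - 81.3107 = 7.6893 dB
Margin = Eb/N0 - Eb/N0_req = 7.6893 - 9.0 = -1.3107 dB (negative margin: link does not close)

-1.3107 dB


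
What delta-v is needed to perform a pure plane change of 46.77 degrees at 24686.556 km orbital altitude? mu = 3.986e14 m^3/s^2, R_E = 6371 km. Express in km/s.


r = 31057.5560 km = 3.1057556e+07 m
V = sqrt(mu/r) = 3582.4902 m/s
di = 46.77 deg = 0.8162905 rad
dV = 2*V*sin(di/2) = 2*3582.4902*sin(0.4081452)
dV = 2843.8352 m/s = 2.8438 km/s

2.8438 km/s


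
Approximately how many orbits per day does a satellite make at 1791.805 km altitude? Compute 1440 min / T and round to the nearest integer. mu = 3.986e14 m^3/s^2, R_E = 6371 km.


r = 8.162805e+06 m
T = 2*pi*sqrt(r^3/mu) = 7339.5656 s = 122.3261 min
revs/day = 1440 / 122.3261 = 11.7718
Rounded: 12 revolutions per day

12 revolutions per day


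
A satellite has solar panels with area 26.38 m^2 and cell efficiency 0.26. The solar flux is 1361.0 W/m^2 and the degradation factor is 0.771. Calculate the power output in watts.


P = area * eta * S * degradation
P = 26.38 * 0.26 * 1361.0 * 0.771
P = 7197.1515 W

7197.1515 W


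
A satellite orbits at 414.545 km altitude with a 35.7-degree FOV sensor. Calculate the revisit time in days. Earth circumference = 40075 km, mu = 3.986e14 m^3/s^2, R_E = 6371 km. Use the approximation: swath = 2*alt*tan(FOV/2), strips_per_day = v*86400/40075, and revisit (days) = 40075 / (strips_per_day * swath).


swath = 2*414.545*tan(0.3115413) = 266.9900 km
v = sqrt(mu/r) = 7664.3668 m/s = 7.6644 km/s
strips/day = v*86400/40075 = 7.6644*86400/40075 = 16.5240
coverage/day = strips * swath = 16.5240 * 266.9900 = 4411.7560 km
revisit = 40075 / 4411.7560 = 9.0837 days

9.0837 days


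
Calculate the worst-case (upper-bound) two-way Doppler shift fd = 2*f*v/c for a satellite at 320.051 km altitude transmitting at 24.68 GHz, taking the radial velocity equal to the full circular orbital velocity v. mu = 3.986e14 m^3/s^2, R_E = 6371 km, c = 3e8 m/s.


r = 6.691051e+06 m
v = sqrt(mu/r) = 7718.2968 m/s (worst-case radial velocity)
f = 24.68 GHz = 2.468e+10 Hz
fd = 2*f*v/c = 2*2.468e+10*7718.2968/3.0e+08
fd = 1.2699171e+06 Hz

1.2699e+06 Hz


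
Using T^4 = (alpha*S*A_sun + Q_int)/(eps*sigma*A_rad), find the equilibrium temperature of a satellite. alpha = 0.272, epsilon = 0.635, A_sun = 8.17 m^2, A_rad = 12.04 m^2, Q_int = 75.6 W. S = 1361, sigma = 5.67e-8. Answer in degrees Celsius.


Numerator = alpha*S*A_sun + Q_int = 0.272*1361*8.17 + 75.6 = 3100.0686 W
Denominator = eps*sigma*A_rad = 0.635*5.67e-8*12.04 = 4.3349418e-07 W/K^4
T^4 = 7.1513501e+09 K^4
T = 290.8017 K = 17.6517 C

17.6517 degrees Celsius


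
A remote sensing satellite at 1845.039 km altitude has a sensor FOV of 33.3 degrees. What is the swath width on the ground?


FOV = 33.3 deg = 0.5811946 rad
swath = 2 * alt * tan(FOV/2) = 2 * 1845.039 * tan(0.2905973)
swath = 2 * 1845.039 * 0.2990634
swath = 1103.5673 km

1103.5673 km


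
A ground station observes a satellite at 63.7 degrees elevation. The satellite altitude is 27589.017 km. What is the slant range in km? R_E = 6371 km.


h = 27589.017 km, el = 63.7 deg
d = -R_E*sin(el) + sqrt((R_E*sin(el))^2 + 2*R_E*h + h^2)
d = -6371.0000*sin(1.1118) + sqrt((6371.0000*0.8964864)^2 + 2*6371.0000*27589.017 + 27589.017^2)
d = 28130.9807 km

28130.9807 km


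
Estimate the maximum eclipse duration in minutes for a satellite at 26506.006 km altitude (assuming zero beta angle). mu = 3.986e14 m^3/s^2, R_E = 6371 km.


r = 32877.0060 km
T = 988.7770 min
Eclipse fraction = arcsin(R_E/r)/pi = arcsin(6371.0000/32877.0060)/pi
= arcsin(0.1937829)/pi = 0.06207572
Eclipse duration = 0.06207572 * 988.7770 = 61.3790 min

61.3790 minutes


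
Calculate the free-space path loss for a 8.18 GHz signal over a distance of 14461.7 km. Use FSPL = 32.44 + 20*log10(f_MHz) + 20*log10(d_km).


f = 8.18 GHz = 8180.0000 MHz
d = 14461.7 km
FSPL = 32.44 + 20*log10(8180.0000) + 20*log10(14461.7)
FSPL = 32.44 + 78.2551 + 83.2044
FSPL = 193.8995 dB

193.8995 dB


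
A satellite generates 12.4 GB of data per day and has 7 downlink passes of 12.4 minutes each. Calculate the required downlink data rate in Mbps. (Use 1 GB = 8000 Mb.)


total contact time = 7 * 12.4 * 60 = 5208.0000 s
data = 12.4 GB = 99200.0000 Mb
rate = 99200.0000 / 5208.0000 = 19.0476 Mbps

19.0476 Mbps


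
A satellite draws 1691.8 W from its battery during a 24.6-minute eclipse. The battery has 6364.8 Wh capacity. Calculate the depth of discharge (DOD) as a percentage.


E_used = P * t / 60 = 1691.8 * 24.6 / 60 = 693.6380 Wh
DOD = E_used / E_total * 100 = 693.6380 / 6364.8 * 100
DOD = 10.8980 %

10.8980 %


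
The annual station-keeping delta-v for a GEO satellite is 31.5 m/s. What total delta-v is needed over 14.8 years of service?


dV = rate * years = 31.5 * 14.8
dV = 466.2000 m/s

466.2000 m/s


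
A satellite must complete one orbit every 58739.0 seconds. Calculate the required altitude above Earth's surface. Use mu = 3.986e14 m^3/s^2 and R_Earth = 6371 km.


T = 58739.0 s
r = (mu*T^2/(4*pi^2))^(1/3) = (3.986e14 * 58739.0^2 / (4*pi^2))^(1/3)
r = 3.2659552e+07 m = 32659.5516 km
alt = r - R_E = 32659.5516 - 6371 = 26288.5516 km

26288.5516 km


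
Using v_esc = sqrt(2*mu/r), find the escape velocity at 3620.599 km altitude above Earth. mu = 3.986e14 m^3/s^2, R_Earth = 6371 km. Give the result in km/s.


r = 6371.0 + 3620.599 = 9991.5990 km = 9.991599e+06 m
v_esc = sqrt(2*mu/r) = sqrt(2*3.986e14 / 9.991599e+06)
v_esc = 8932.3585 m/s = 8.9324 km/s

8.9324 km/s


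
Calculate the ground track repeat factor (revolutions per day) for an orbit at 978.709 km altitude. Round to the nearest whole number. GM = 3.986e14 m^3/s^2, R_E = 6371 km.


r = 7.349709e+06 m
T = 2*pi*sqrt(r^3/mu) = 6270.7060 s = 104.5118 min
revs/day = 1440 / 104.5118 = 13.7784
Rounded: 14 revolutions per day

14 revolutions per day


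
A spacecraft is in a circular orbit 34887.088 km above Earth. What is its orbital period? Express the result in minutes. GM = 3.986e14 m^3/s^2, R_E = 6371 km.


r = 41258.0880 km = 4.1258088e+07 m
T = 2*pi*sqrt(r^3/mu) = 2*pi*sqrt(7.0230748e+22 / 3.986e14)
T = 83401.6933 s = 1390.0282 min

1390.0282 minutes


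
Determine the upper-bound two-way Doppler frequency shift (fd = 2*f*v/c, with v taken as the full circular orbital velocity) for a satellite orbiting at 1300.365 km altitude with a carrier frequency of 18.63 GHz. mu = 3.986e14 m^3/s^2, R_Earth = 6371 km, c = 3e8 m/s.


r = 7.671365e+06 m
v = sqrt(mu/r) = 7208.2912 m/s (worst-case radial velocity)
f = 18.63 GHz = 1.863e+10 Hz
fd = 2*f*v/c = 2*1.863e+10*7208.2912/3.0e+08
fd = 895269.7688 Hz

895269.7688 Hz


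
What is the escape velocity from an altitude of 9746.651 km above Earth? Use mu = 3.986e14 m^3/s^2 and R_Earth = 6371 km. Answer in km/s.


r = 6371.0 + 9746.651 = 16117.6510 km = 1.6117651e+07 m
v_esc = sqrt(2*mu/r) = sqrt(2*3.986e14 / 1.6117651e+07)
v_esc = 7032.8729 m/s = 7.0329 km/s

7.0329 km/s


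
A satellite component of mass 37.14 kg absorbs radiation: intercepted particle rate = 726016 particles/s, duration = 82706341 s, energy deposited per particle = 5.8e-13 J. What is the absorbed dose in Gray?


Total energy deposited = rate * time * E_per
  = 726016 * 82706341 * 5.8e-13 = 34.8268 J
Dose = E_total / mass = 34.8268 / 37.14
Dose = 0.9377155 Gy

0.9377 Gy


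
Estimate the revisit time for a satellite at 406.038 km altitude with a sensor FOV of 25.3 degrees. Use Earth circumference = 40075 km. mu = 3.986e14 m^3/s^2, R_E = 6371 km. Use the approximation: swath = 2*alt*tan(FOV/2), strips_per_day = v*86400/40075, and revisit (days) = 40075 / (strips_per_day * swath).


swath = 2*406.038*tan(0.2207842) = 182.2647 km
v = sqrt(mu/r) = 7669.1757 m/s = 7.6692 km/s
strips/day = v*86400/40075 = 7.6692*86400/40075 = 16.5344
coverage/day = strips * swath = 16.5344 * 182.2647 = 3013.6409 km
revisit = 40075 / 3013.6409 = 13.2979 days

13.2979 days


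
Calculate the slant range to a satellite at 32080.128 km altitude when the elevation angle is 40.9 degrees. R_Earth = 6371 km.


h = 32080.128 km, el = 40.9 deg
d = -R_E*sin(el) + sqrt((R_E*sin(el))^2 + 2*R_E*h + h^2)
d = -6371.0000*sin(0.7138397) + sqrt((6371.0000*0.6547408)^2 + 2*6371.0000*32080.128 + 32080.128^2)
d = 33977.0381 km

33977.0381 km


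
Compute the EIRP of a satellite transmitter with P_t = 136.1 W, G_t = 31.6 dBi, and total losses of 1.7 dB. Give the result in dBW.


Pt = 136.1 W = 21.3386 dBW
EIRP = Pt_dBW + Gt - losses = 21.3386 + 31.6 - 1.7 = 51.2386 dBW

51.2386 dBW


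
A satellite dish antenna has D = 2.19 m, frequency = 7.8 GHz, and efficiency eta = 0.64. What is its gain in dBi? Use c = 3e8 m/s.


lambda = c/f = 3e8 / 7.8e+09 = 0.03846154 m
G = eta*(pi*D/lambda)^2 = 0.64*(pi*2.19/0.03846154)^2
G = 20479.2782 (linear)
G = 10*log10(20479.2782) = 43.1131 dBi

43.1131 dBi


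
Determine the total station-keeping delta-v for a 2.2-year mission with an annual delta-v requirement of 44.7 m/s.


dV = rate * years = 44.7 * 2.2
dV = 98.3400 m/s

98.3400 m/s


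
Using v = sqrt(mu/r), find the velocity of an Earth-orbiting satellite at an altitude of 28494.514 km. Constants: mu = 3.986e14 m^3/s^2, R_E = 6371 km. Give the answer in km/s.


r = R_E + alt = 6371.0 + 28494.514 = 34865.5140 km = 3.4865514e+07 m
v = sqrt(mu/r) = sqrt(3.986e14 / 3.4865514e+07) = 3381.1981 m/s = 3.3812 km/s

3.3812 km/s


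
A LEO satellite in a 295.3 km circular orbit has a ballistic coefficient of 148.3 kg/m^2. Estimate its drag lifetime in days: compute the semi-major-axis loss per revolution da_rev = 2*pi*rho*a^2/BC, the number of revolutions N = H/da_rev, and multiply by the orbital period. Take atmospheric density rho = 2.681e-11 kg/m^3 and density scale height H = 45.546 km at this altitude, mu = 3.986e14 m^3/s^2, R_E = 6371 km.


a = R_E + alt = 6666.3000 km = 6.6663e+06 m
da_rev = 2*pi*rho*a^2/BC = 2*pi*2.681e-11*(6.6663e+06)^2/148.3 = 50.478360 m per revolution
N = H/da_rev = 45546.0000 m / 50.478360 m = 902.2876 revolutions
P = 2*pi*sqrt(a^3/mu) = 5416.7464 s
lifetime = N*P = 902.2876 * 5416.7464 = 4.8874632e+06 s = 56.5679 days

56.5679 days


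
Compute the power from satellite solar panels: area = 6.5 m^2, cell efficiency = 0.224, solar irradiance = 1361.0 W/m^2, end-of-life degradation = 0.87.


P = area * eta * S * degradation
P = 6.5 * 0.224 * 1361.0 * 0.87
P = 1724.0059 W

1724.0059 W


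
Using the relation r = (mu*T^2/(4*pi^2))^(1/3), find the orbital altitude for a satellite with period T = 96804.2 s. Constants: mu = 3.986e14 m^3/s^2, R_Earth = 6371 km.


T = 96804.2 s
r = (mu*T^2/(4*pi^2))^(1/3) = (3.986e14 * 96804.2^2 / (4*pi^2))^(1/3)
r = 4.5567512e+07 m = 45567.5123 km
alt = r - R_E = 45567.5123 - 6371 = 39196.5123 km

39196.5123 km


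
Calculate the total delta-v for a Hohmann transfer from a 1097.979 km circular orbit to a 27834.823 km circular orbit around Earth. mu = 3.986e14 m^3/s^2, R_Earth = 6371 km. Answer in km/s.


r1 = 7468.9790 km = 7.468979e+06 m
r2 = 34205.8230 km = 3.4205823e+07 m
dv1 = sqrt(mu/r1)*(sqrt(2*r2/(r1+r2)) - 1) = 2054.4941 m/s
dv2 = sqrt(mu/r2)*(1 - sqrt(2*r1/(r1+r2))) = 1369.8985 m/s
total dv = |dv1| + |dv2| = 2054.4941 + 1369.8985 = 3424.3927 m/s = 3.4244 km/s

3.4244 km/s


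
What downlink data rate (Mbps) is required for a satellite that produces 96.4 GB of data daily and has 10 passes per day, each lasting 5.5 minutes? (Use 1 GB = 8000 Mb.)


total contact time = 10 * 5.5 * 60 = 3300.0000 s
data = 96.4 GB = 771200.0000 Mb
rate = 771200.0000 / 3300.0000 = 233.6970 Mbps

233.6970 Mbps


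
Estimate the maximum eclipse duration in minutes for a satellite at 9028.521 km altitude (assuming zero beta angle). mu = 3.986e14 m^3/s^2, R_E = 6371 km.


r = 15399.5210 km
T = 316.9719 min
Eclipse fraction = arcsin(R_E/r)/pi = arcsin(6371.0000/15399.5210)/pi
= arcsin(0.4137142)/pi = 0.1357687
Eclipse duration = 0.1357687 * 316.9719 = 43.0349 min

43.0349 minutes


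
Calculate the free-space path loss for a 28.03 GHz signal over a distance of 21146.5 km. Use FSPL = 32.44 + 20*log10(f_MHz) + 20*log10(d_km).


f = 28.03 GHz = 28030.0000 MHz
d = 21146.5 km
FSPL = 32.44 + 20*log10(28030.0000) + 20*log10(21146.5)
FSPL = 32.44 + 88.9525 + 86.5048
FSPL = 207.8972 dB

207.8972 dB


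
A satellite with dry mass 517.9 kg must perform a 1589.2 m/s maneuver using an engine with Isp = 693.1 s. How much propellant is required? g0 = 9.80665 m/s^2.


ve = Isp * g0 = 693.1 * 9.80665 = 6796.989115 m/s
mass ratio = exp(dv/ve) = exp(1589.2/6796.989115) = 1.26340367
m_prop = m_dry * (mr - 1) = 517.9 * (1.26340367 - 1)
m_prop = 136.4168 kg

136.4168 kg


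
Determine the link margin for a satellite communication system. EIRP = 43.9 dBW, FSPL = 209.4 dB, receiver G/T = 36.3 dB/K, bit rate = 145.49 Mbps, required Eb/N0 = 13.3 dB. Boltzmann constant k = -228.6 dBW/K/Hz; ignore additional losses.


C/N0 = EIRP - FSPL + G/T - k = 43.9 - 209.4 + 36.3 - (-228.6)
C/N0 = 99.4000 dB-Hz
R_b = 145.49 Mbps = 1.4549e+08 bps -> 10*log10(R_b) = 81.6283 dB-Hz
Eb/N0 = C/N0 - 10*log10(R_b) = 99.4000 - 81.6283 = 17.7717 dB
Margin = Eb/N0 - Eb/N0_req = 17.7717 - 13.3 = 4.4717 dB (link closes)

4.4717 dB


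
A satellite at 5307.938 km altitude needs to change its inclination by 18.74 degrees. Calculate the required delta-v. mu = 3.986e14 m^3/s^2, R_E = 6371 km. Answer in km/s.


r = 11678.9380 km = 1.1678938e+07 m
V = sqrt(mu/r) = 5842.0729 m/s
di = 18.74 deg = 0.3270747 rad
dV = 2*V*sin(di/2) = 2*5842.0729*sin(0.1635374)
dV = 1902.2884 m/s = 1.9023 km/s

1.9023 km/s


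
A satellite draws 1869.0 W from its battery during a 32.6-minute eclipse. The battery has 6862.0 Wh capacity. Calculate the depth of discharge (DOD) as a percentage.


E_used = P * t / 60 = 1869.0 * 32.6 / 60 = 1015.4900 Wh
DOD = E_used / E_total * 100 = 1015.4900 / 6862.0 * 100
DOD = 14.7987 %

14.7987 %


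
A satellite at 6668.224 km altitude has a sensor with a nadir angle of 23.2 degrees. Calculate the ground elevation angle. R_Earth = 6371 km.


r = R_E + alt = 13039.2240 km
Law of sines in the satellite / Earth-center / ground-point triangle:
  sin(nadir)/R_E = sin(90 + el)/r  =>  cos(el) = (r/R_E)*sin(nadir)
cos(el) = (13039.2240 / 6371.0000) * sin(23.2 deg) = 0.8062623
el = arccos(0.8062623) = 36.2677 deg
(Earth-central angle = 90 - nadir - el = 30.5323 deg)

36.2677 degrees


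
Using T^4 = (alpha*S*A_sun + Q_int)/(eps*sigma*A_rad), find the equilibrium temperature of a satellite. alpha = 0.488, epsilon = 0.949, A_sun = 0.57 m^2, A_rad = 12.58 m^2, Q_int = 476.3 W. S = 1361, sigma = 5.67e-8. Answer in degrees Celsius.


Numerator = alpha*S*A_sun + Q_int = 0.488*1361*0.57 + 476.3 = 854.8758 W
Denominator = eps*sigma*A_rad = 0.949*5.67e-8*12.58 = 6.7690841e-07 W/K^4
T^4 = 1.262912e+09 K^4
T = 188.5139 K = -84.6361 C

-84.6361 degrees Celsius


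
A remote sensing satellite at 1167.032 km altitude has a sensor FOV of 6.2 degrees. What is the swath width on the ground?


FOV = 6.2 deg = 0.1082104 rad
swath = 2 * alt * tan(FOV/2) = 2 * 1167.032 * tan(0.05410521)
swath = 2 * 1167.032 * 0.05415806
swath = 126.4084 km

126.4084 km


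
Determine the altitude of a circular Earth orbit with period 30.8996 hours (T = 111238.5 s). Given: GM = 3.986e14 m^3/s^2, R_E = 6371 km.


T = 111238.5 s
r = (mu*T^2/(4*pi^2))^(1/3) = (3.986e14 * 111238.5^2 / (4*pi^2))^(1/3)
r = 4.9991473e+07 m = 49991.4732 km
alt = r - R_E = 49991.4732 - 6371 = 43620.4732 km

43620.4732 km


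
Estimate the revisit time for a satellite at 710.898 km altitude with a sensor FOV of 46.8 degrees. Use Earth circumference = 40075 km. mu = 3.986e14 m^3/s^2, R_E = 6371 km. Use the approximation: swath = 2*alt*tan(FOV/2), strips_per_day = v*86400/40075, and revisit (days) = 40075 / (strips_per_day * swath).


swath = 2*710.898*tan(0.408407) = 615.2661 km
v = sqrt(mu/r) = 7502.2894 m/s = 7.5023 km/s
strips/day = v*86400/40075 = 7.5023*86400/40075 = 16.1746
coverage/day = strips * swath = 16.1746 * 615.2661 = 9951.6935 km
revisit = 40075 / 9951.6935 = 4.0270 days

4.0270 days


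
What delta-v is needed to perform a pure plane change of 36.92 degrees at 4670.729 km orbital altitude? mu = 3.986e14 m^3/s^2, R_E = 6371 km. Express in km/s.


r = 11041.7290 km = 1.1041729e+07 m
V = sqrt(mu/r) = 6008.2792 m/s
di = 36.92 deg = 0.6443756 rad
dV = 2*V*sin(di/2) = 2*6008.2792*sin(0.3221878)
dV = 3804.9534 m/s = 3.8050 km/s

3.8050 km/s


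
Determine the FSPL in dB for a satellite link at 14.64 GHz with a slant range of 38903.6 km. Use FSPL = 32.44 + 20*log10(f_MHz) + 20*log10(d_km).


f = 14.64 GHz = 14640.0000 MHz
d = 38903.6 km
FSPL = 32.44 + 20*log10(14640.0000) + 20*log10(38903.6)
FSPL = 32.44 + 83.3108 + 91.7998
FSPL = 207.5506 dB

207.5506 dB


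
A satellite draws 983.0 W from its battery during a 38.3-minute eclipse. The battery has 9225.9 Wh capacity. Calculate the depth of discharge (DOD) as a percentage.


E_used = P * t / 60 = 983.0 * 38.3 / 60 = 627.4817 Wh
DOD = E_used / E_total * 100 = 627.4817 / 9225.9 * 100
DOD = 6.8013 %

6.8013 %


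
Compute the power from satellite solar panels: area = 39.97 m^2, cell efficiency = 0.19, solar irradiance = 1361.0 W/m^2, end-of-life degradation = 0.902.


P = area * eta * S * degradation
P = 39.97 * 0.19 * 1361.0 * 0.902
P = 9322.9298 W

9322.9298 W


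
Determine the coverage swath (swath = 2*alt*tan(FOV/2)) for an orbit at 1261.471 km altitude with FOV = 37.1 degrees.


FOV = 37.1 deg = 0.6475172 rad
swath = 2 * alt * tan(FOV/2) = 2 * 1261.471 * tan(0.3237586)
swath = 2 * 1261.471 * 0.335566
swath = 846.6135 km

846.6135 km


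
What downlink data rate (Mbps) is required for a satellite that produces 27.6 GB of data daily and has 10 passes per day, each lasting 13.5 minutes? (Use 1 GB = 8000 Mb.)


total contact time = 10 * 13.5 * 60 = 8100.0000 s
data = 27.6 GB = 220800.0000 Mb
rate = 220800.0000 / 8100.0000 = 27.2593 Mbps

27.2593 Mbps


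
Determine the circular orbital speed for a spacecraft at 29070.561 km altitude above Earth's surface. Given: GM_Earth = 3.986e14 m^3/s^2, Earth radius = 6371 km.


r = R_E + alt = 6371.0 + 29070.561 = 35441.5610 km = 3.5441561e+07 m
v = sqrt(mu/r) = sqrt(3.986e14 / 3.5441561e+07) = 3353.6075 m/s = 3.3536 km/s

3.3536 km/s


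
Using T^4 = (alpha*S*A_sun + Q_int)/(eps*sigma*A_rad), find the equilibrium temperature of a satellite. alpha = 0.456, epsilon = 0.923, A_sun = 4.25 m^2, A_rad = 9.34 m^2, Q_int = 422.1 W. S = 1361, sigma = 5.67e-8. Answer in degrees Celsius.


Numerator = alpha*S*A_sun + Q_int = 0.456*1361*4.25 + 422.1 = 3059.7180 W
Denominator = eps*sigma*A_rad = 0.923*5.67e-8*9.34 = 4.8880049e-07 W/K^4
T^4 = 6.2596459e+09 K^4
T = 281.2791 K = 8.1291 C

8.1291 degrees Celsius


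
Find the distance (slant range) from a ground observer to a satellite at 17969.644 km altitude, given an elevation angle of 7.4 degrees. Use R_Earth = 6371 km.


h = 17969.644 km, el = 7.4 deg
d = -R_E*sin(el) + sqrt((R_E*sin(el))^2 + 2*R_E*h + h^2)
d = -6371.0000*sin(0.1291544) + sqrt((6371.0000*0.1287956)^2 + 2*6371.0000*17969.644 + 17969.644^2)
d = 22685.8386 km

22685.8386 km


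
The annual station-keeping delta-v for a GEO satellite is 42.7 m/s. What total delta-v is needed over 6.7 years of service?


dV = rate * years = 42.7 * 6.7
dV = 286.0900 m/s

286.0900 m/s


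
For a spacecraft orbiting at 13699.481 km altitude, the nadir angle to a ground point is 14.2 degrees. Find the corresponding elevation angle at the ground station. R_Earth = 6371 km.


r = R_E + alt = 20070.4810 km
Law of sines in the satellite / Earth-center / ground-point triangle:
  sin(nadir)/R_E = sin(90 + el)/r  =>  cos(el) = (r/R_E)*sin(nadir)
cos(el) = (20070.4810 / 6371.0000) * sin(14.2 deg) = 0.7727888
el = arccos(0.7727888) = 39.3950 deg
(Earth-central angle = 90 - nadir - el = 36.4050 deg)

39.3950 degrees


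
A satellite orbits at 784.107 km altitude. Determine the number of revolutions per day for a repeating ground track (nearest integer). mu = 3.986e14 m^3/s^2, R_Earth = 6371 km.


r = 7.155107e+06 m
T = 2*pi*sqrt(r^3/mu) = 6023.3128 s = 100.3885 min
revs/day = 1440 / 100.3885 = 14.3443
Rounded: 14 revolutions per day

14 revolutions per day


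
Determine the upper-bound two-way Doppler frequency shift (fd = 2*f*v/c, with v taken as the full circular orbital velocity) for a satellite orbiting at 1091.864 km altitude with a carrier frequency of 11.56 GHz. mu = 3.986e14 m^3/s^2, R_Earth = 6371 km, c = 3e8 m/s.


r = 7.462864e+06 m
v = sqrt(mu/r) = 7308.2919 m/s (worst-case radial velocity)
f = 11.56 GHz = 1.156e+10 Hz
fd = 2*f*v/c = 2*1.156e+10*7308.2919/3.0e+08
fd = 563225.6937 Hz

563225.6937 Hz


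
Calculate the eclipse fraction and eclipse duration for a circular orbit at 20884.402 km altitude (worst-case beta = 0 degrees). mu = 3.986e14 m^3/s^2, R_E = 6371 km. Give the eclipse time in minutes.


r = 27255.4020 km
T = 746.3437 min
Eclipse fraction = arcsin(R_E/r)/pi = arcsin(6371.0000/27255.4020)/pi
= arcsin(0.2337518)/pi = 0.07510033
Eclipse duration = 0.07510033 * 746.3437 = 56.0507 min

56.0507 minutes


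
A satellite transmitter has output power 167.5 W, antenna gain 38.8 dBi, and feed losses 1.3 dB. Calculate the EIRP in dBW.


Pt = 167.5 W = 22.2401 dBW
EIRP = Pt_dBW + Gt - losses = 22.2401 + 38.8 - 1.3 = 59.7401 dBW

59.7401 dBW


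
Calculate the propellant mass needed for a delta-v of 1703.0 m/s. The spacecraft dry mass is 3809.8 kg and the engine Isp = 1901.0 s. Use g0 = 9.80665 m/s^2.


ve = Isp * g0 = 1901.0 * 9.80665 = 18642.441650 m/s
mass ratio = exp(dv/ve) = exp(1703.0/18642.441650) = 1.09565318
m_prop = m_dry * (mr - 1) = 3809.8 * (1.09565318 - 1)
m_prop = 364.4195 kg

364.4195 kg


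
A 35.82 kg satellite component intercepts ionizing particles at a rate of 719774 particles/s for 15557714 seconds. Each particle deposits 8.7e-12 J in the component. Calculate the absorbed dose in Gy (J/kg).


Total energy deposited = rate * time * E_per
  = 719774 * 15557714 * 8.7e-12 = 97.4229 J
Dose = E_total / mass = 97.4229 / 35.82
Dose = 2.7198 Gy

2.7198 Gy


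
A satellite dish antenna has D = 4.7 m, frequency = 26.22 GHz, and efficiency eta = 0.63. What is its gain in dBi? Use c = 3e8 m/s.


lambda = c/f = 3e8 / 2.622e+10 = 0.01144165 m
G = eta*(pi*D/lambda)^2 = 0.63*(pi*4.7/0.01144165)^2
G = 1.0492014e+06 (linear)
G = 10*log10(1.0492014e+06) = 60.2086 dBi

60.2086 dBi


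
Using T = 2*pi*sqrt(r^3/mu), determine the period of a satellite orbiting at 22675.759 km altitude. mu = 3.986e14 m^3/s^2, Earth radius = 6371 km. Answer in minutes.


r = 29046.7590 km = 2.9046759e+07 m
T = 2*pi*sqrt(r^3/mu) = 2*pi*sqrt(2.4507163e+22 / 3.986e14)
T = 49267.1844 s = 821.1197 min

821.1197 minutes


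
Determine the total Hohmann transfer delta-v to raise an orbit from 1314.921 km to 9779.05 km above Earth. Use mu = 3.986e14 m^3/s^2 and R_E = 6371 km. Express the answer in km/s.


r1 = 7685.9210 km = 7.685921e+06 m
r2 = 16150.0500 km = 1.615005e+07 m
dv1 = sqrt(mu/r1)*(sqrt(2*r2/(r1+r2)) - 1) = 1181.6677 m/s
dv2 = sqrt(mu/r2)*(1 - sqrt(2*r1/(r1+r2))) = 978.4116 m/s
total dv = |dv1| + |dv2| = 1181.6677 + 978.4116 = 2160.0793 m/s = 2.1601 km/s

2.1601 km/s


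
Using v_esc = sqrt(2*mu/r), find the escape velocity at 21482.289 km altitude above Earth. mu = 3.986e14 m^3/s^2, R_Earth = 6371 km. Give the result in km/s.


r = 6371.0 + 21482.289 = 27853.2890 km = 2.7853289e+07 m
v_esc = sqrt(2*mu/r) = sqrt(2*3.986e14 / 2.7853289e+07)
v_esc = 5349.8968 m/s = 5.3499 km/s

5.3499 km/s


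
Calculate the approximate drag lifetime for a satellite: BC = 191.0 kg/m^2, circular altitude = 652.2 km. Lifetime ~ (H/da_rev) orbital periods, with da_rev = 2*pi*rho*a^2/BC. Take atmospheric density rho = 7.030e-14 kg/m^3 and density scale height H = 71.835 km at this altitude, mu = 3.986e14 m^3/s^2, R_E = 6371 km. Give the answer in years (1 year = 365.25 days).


a = R_E + alt = 7023.2000 km = 7.0232e+06 m
da_rev = 2*pi*rho*a^2/BC = 2*pi*7.030e-14*(7.0232e+06)^2/191.0 = 0.11407012 m per revolution
N = H/da_rev = 71835.0000 m / 0.11407012 m = 629744.2314 revolutions
P = 2*pi*sqrt(a^3/mu) = 5857.5199 s
lifetime = N*P = 629744.2314 * 5857.5199 = 3.6887394e+09 s = 42693.7429 days
years = 42693.7429 / 365.25 = 116.8891 years

116.8891 years


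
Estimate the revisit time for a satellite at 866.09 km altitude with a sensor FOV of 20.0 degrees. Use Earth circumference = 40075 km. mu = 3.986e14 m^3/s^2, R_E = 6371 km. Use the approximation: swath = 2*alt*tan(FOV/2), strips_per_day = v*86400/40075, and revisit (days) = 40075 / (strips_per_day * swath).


swath = 2*866.09*tan(0.1745329) = 305.4301 km
v = sqrt(mu/r) = 7421.4140 m/s = 7.4214 km/s
strips/day = v*86400/40075 = 7.4214*86400/40075 = 16.0003
coverage/day = strips * swath = 16.0003 * 305.4301 = 4886.9586 km
revisit = 40075 / 4886.9586 = 8.2004 days

8.2004 days


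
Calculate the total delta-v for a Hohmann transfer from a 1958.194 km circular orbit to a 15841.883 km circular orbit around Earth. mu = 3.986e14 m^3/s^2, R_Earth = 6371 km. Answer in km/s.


r1 = 8329.1940 km = 8.329194e+06 m
r2 = 22212.8830 km = 2.2212883e+07 m
dv1 = sqrt(mu/r1)*(sqrt(2*r2/(r1+r2)) - 1) = 1425.4650 m/s
dv2 = sqrt(mu/r2)*(1 - sqrt(2*r1/(r1+r2))) = 1107.6198 m/s
total dv = |dv1| + |dv2| = 1425.4650 + 1107.6198 = 2533.0847 m/s = 2.5331 km/s

2.5331 km/s
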